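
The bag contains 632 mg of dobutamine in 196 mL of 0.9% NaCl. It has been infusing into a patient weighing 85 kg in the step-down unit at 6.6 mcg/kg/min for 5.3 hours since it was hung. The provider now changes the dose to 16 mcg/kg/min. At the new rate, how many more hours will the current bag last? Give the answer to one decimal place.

5.6 hours

Initial rate:
Dose = 6.6 mcg/kg/min × 85 kg = 561 mcg/min
561 mcg/min × 60 min/hr = 33660 mcg/hr
Concentration = 632 mg ÷ 196 mL = 3.22449 mg/mL = 3224.49 mcg/mL
Rate = 33660 mcg/hr ÷ 3224.49 mcg/mL = 10.43886 mL/hr
Volume infused so far = 10.43886 mL/hr × 5.3 hr = 55.32596 mL
Volume remaining = 196 − 55.32596 = 140.674 mL
New rate:
Dose = 16 mcg/kg/min × 85 kg = 1360 mcg/min
1360 mcg/min × 60 min/hr = 81600 mcg/hr
Rate = 81600 mcg/hr ÷ 3224.49 mcg/mL = 25.30633 mL/hr
Time remaining = 140.674 mL ÷ 25.30633 mL/hr = 5.558848 hr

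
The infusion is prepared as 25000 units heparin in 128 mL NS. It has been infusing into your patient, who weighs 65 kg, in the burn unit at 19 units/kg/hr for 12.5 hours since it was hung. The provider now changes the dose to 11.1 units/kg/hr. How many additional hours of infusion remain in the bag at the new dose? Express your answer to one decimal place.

13.3 hours

Initial rate:
Dose = 19 units/kg/hr × 65 kg = 1235 units/hr
Concentration = 25000 units ÷ 128 mL = 195.3125 units/mL
Rate = 1235 units/hr ÷ 195.3125 units/mL = 6.3232 mL/hr
Volume infused so far = 6.3232 mL/hr × 12.5 hr = 79.04 mL
Volume remaining = 128 − 79.04 = 48.96 mL
New rate:
Dose = 11.1 units/kg/hr × 65 kg = 721.5 units/hr
Rate = 721.5 units/hr ÷ 195.3125 units/mL = 3.69408 mL/hr
Time remaining = 48.96 mL ÷ 3.69408 mL/hr = 13.25364 hr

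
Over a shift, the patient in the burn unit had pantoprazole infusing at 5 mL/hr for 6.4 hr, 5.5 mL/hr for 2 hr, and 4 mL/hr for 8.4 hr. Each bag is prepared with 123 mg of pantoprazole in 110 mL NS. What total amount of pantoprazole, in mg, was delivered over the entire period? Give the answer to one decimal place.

85.7 mg

Concentration = 123 mg ÷ 110 mL = 1.118182 mg/mL
Stage 1: 5 mL/hr × 6.4 hr = 32 mL → 32 mL × 1.118182 mg/mL = 35.78182 mg
Stage 2: 5.5 mL/hr × 2 hr = 11 mL → 11 mL × 1.118182 mg/mL = 12.3 mg
Stage 3: 4 mL/hr × 8.4 hr = 33.6 mL → 33.6 mL × 1.118182 mg/mL = 37.57091 mg
Total = 35.78182 + 12.3 + 37.57091 = 85.65273 mg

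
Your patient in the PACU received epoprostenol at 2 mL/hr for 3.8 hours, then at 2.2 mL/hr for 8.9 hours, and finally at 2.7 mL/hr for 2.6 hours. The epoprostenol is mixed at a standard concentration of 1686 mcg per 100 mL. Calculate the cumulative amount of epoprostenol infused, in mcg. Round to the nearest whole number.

577 mcg

Concentration = 1686 mcg ÷ 100 mL = 16.86 mcg/mL
Stage 1: 2 mL/hr × 3.8 hr = 7.6 mL → 7.6 mL × 16.86 mcg/mL = 128.136 mcg
Stage 2: 2.2 mL/hr × 8.9 hr = 19.58 mL → 19.58 mL × 16.86 mcg/mL = 330.1188 mcg
Stage 3: 2.7 mL/hr × 2.6 hr = 7.02 mL → 7.02 mL × 16.86 mcg/mL = 118.3572 mcg
Total = 128.136 + 330.1188 + 118.3572 = 576.612 mcg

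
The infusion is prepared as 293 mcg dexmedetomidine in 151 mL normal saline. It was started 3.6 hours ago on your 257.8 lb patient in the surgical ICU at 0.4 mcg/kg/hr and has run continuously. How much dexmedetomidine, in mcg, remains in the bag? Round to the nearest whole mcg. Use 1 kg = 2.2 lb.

124 mcg

Weight = 257.8 lb ÷ 2.2 lb/kg = 117.1818 kg
Dose = 0.4 mcg/kg/hr × 117.1818 kg = 46.87273 mcg/hr
Concentration = 293 mcg ÷ 151 mL = 1.940397 mcg/mL
Rate = 46.87273 mcg/hr ÷ 1.940397 mcg/mL = 24.15625 mL/hr
Volume infused = 24.15625 mL/hr × 3.6 hr = 86.96251 mL
Volume remaining = 151 − 86.96251 = 64.03749 mL
Drug remaining = 64.03749 mL × 1.940397 mcg/mL = 124.2582 mcg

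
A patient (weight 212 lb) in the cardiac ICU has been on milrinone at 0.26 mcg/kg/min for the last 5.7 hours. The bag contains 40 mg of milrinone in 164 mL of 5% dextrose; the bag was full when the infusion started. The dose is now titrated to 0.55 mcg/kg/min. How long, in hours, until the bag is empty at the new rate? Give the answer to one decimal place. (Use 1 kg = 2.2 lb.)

9.9 hours

Initial rate:
Weight = 212 lb ÷ 2.2 lb/kg = 96.36364 kg
Dose = 0.26 mcg/kg/min × 96.36364 kg = 25.05455 mcg/min
25.05455 mcg/min × 60 min/hr = 1503.273 mcg/hr
Concentration = 40 mg ÷ 164 mL = 0.2439024 mg/mL = 243.9024 mcg/mL
Rate = 1503.273 mcg/hr ÷ 243.9024 mcg/mL = 6.163418 mL/hr
Volume infused so far = 6.163418 mL/hr × 5.7 hr = 35.13148 mL
Volume remaining = 164 − 35.13148 = 128.8685 mL
New rate:
Dose = 0.55 mcg/kg/min × 96.36364 kg = 53 mcg/min
53 mcg/min × 60 min/hr = 3180 mcg/hr
Rate = 3180 mcg/hr ÷ 243.9024 mcg/mL = 13.038 mL/hr
Time remaining = 128.8685 mL ÷ 13.038 mL/hr = 9.884071 hr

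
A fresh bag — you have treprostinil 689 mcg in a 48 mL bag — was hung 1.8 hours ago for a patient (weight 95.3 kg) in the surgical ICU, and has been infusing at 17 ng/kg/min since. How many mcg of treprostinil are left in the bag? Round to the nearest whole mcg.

Dose = 17 ng/kg/min × 95.3 kg = 1620.1 ng/min
1620.1 ng/min × 60 min/hr = 97206 ng/hr
Concentration = 689 mcg ÷ 48 mL = 14.35417 mcg/mL = 14354.17 ng/mL
Rate = 97206 ng/hr ÷ 14354.17 ng/mL = 6.771971 mL/hr
Volume infused = 6.771971 mL/hr × 1.8 hr = 12.18955 mL
Volume remaining = 48 − 12.18955 = 35.81045 mL
Drug remaining = 35.81045 mL × 14354.17 ng/mL = 514029.2 ng = 514.0292 mcg

514 mcg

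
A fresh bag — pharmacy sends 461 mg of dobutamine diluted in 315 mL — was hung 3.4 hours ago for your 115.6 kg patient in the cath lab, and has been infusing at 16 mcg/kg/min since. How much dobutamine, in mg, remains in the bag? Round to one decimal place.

Dose = 16 mcg/kg/min × 115.6 kg = 1849.6 mcg/min
1849.6 mcg/min × 60 min/hr = 110976 mcg/hr
Concentration = 461 mg ÷ 315 mL = 1.463492 mg/mL = 1463.492 mcg/mL
Rate = 110976 mcg/hr ÷ 1463.492 mcg/mL = 75.82959 mL/hr
Volume infused = 75.82959 mL/hr × 3.4 hr = 257.8206 mL
Volume remaining = 315 − 257.8206 = 57.1794 mL
Drug remaining = 57.1794 mL × 1463.492 mcg/mL = 83681.6 mcg = 83.6816 mg

83.7 mg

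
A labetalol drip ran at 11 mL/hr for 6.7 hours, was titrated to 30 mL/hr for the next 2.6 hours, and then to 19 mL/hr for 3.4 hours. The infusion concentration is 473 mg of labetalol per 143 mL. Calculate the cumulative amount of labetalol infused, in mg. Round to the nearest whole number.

Concentration = 473 mg ÷ 143 mL = 3.307692 mg/mL
Stage 1: 11 mL/hr × 6.7 hr = 73.7 mL → 73.7 mL × 3.307692 mg/mL = 243.7769 mg
Stage 2: 30 mL/hr × 2.6 hr = 78 mL → 78 mL × 3.307692 mg/mL = 258 mg
Stage 3: 19 mL/hr × 3.4 hr = 64.6 mL → 64.6 mL × 3.307692 mg/mL = 213.6769 mg
Total = 243.7769 + 258 + 213.6769 = 715.4538 mg

715 mg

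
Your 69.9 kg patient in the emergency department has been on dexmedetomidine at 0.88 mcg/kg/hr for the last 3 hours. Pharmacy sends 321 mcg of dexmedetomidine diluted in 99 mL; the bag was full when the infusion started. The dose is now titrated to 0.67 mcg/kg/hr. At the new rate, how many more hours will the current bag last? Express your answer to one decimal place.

2.9 hours

Initial rate:
Dose = 0.88 mcg/kg/hr × 69.9 kg = 61.512 mcg/hr
Concentration = 321 mcg ÷ 99 mL = 3.242424 mcg/mL
Rate = 61.512 mcg/hr ÷ 3.242424 mcg/mL = 18.97099 mL/hr
Volume infused so far = 18.97099 mL/hr × 3 hr = 56.91297 mL
Volume remaining = 99 − 56.91297 = 42.08703 mL
New rate:
Dose = 0.67 mcg/kg/hr × 69.9 kg = 46.833 mcg/hr
Rate = 46.833 mcg/hr ÷ 3.242424 mcg/mL = 14.44382 mL/hr
Time remaining = 42.08703 mL ÷ 14.44382 mL/hr = 2.913843 hr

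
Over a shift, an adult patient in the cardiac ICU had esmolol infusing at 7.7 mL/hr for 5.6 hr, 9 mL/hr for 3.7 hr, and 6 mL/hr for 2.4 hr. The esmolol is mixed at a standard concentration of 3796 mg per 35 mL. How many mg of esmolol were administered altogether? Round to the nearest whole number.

9850 mg

Concentration = 3796 mg ÷ 35 mL = 108.4571 mg/mL
Stage 1: 7.7 mL/hr × 5.6 hr = 43.12 mL → 43.12 mL × 108.4571 mg/mL = 4676.672 mg
Stage 2: 9 mL/hr × 3.7 hr = 33.3 mL → 33.3 mL × 108.4571 mg/mL = 3611.623 mg
Stage 3: 6 mL/hr × 2.4 hr = 14.4 mL → 14.4 mL × 108.4571 mg/mL = 1561.783 mg
Total = 4676.672 + 3611.623 + 1561.783 = 9850.078 mg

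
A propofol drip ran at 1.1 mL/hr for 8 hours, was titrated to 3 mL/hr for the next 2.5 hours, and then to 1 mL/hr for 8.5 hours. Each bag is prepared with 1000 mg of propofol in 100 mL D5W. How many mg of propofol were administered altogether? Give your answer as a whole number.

248 mg

Concentration = 1000 mg ÷ 100 mL = 10 mg/mL
Stage 1: 1.1 mL/hr × 8 hr = 8.8 mL → 8.8 mL × 10 mg/mL = 88 mg
Stage 2: 3 mL/hr × 2.5 hr = 7.5 mL → 7.5 mL × 10 mg/mL = 75 mg
Stage 3: 1 mL/hr × 8.5 hr = 8.5 mL → 8.5 mL × 10 mg/mL = 85 mg
Total = 88 + 75 + 85 = 248 mg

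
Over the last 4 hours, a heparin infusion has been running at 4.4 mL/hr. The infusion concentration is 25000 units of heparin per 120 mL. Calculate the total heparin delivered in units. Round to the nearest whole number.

3667 units

Concentration = 25000 units ÷ 120 mL = 208.3333 units/mL
Drug rate = 4.4 mL/hr × 208.3333 units/mL = 916.6667 units/hr
Total = 916.6667 units/hr × 4 hr = 3666.667 units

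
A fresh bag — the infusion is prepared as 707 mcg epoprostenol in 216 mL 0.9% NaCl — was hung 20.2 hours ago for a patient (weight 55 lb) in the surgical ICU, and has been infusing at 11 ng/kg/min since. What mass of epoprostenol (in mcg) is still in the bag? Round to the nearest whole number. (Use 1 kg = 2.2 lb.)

374 mcg

Weight = 55 lb ÷ 2.2 lb/kg = 25 kg
Dose = 11 ng/kg/min × 25 kg = 275 ng/min
275 ng/min × 60 min/hr = 16500 ng/hr
Concentration = 707 mcg ÷ 216 mL = 3.273148 mcg/mL = 3273.148 ng/mL
Rate = 16500 ng/hr ÷ 3273.148 ng/mL = 5.041018 mL/hr
Volume infused = 5.041018 mL/hr × 20.2 hr = 101.8286 mL
Volume remaining = 216 − 101.8286 = 114.1714 mL
Drug remaining = 114.1714 mL × 3273.148 ng/mL = 373700 ng = 373.7 mcg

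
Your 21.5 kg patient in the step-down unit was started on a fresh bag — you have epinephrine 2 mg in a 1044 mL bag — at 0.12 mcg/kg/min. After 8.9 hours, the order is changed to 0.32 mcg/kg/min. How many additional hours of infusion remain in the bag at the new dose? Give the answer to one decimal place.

1.5 hours

Initial rate:
Dose = 0.12 mcg/kg/min × 21.5 kg = 2.58 mcg/min
2.58 mcg/min × 60 min/hr = 154.8 mcg/hr
Concentration = 2 mg ÷ 1044 mL = 0.001915709 mg/mL = 1.915709 mcg/mL
Rate = 154.8 mcg/hr ÷ 1.915709 mcg/mL = 80.8056 mL/hr
Volume infused so far = 80.8056 mL/hr × 8.9 hr = 719.1698 mL
Volume remaining = 1044 − 719.1698 = 324.8302 mL
New rate:
Dose = 0.32 mcg/kg/min × 21.5 kg = 6.88 mcg/min
6.88 mcg/min × 60 min/hr = 412.8 mcg/hr
Rate = 412.8 mcg/hr ÷ 1.915709 mcg/mL = 215.4816 mL/hr
Time remaining = 324.8302 mL ÷ 215.4816 mL/hr = 1.507461 hr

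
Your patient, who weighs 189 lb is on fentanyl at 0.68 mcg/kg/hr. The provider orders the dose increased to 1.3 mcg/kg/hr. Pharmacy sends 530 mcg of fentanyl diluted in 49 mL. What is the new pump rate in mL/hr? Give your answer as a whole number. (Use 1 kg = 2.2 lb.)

10 mL/hr

Weight = 189 lb ÷ 2.2 lb/kg = 85.90909 kg
Dose = 1.3 mcg/kg/hr × 85.90909 kg = 111.6818 mcg/hr
Concentration = 530 mcg ÷ 49 mL = 10.81633 mcg/mL
Rate = 111.6818 mcg/hr ÷ 10.81633 mcg/mL = 10.3253 mL/hr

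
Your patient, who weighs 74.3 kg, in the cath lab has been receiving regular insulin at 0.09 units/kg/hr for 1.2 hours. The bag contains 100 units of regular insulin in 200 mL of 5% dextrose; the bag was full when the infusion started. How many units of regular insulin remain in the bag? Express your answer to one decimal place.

92.0 units

Dose = 0.09 units/kg/hr × 74.3 kg = 6.687 units/hr
Concentration = 100 units ÷ 200 mL = 0.5 units/mL
Rate = 6.687 units/hr ÷ 0.5 units/mL = 13.374 mL/hr
Volume infused = 13.374 mL/hr × 1.2 hr = 16.0488 mL
Volume remaining = 200 − 16.0488 = 183.9512 mL
Drug remaining = 183.9512 mL × 0.5 units/mL = 91.9756 units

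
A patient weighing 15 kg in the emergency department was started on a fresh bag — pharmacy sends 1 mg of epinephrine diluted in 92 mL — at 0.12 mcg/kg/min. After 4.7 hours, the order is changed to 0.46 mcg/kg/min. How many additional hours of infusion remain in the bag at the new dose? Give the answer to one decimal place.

1.2 hours

Initial rate:
Dose = 0.12 mcg/kg/min × 15 kg = 1.8 mcg/min
1.8 mcg/min × 60 min/hr = 108 mcg/hr
Concentration = 1 mg ÷ 92 mL = 0.01086957 mg/mL = 10.86957 mcg/mL
Rate = 108 mcg/hr ÷ 10.86957 mcg/mL = 9.936 mL/hr
Volume infused so far = 9.936 mL/hr × 4.7 hr = 46.6992 mL
Volume remaining = 92 − 46.6992 = 45.3008 mL
New rate:
Dose = 0.46 mcg/kg/min × 15 kg = 6.9 mcg/min
6.9 mcg/min × 60 min/hr = 414 mcg/hr
Rate = 414 mcg/hr ÷ 10.86957 mcg/mL = 38.088 mL/hr
Time remaining = 45.3008 mL ÷ 38.088 mL/hr = 1.189372 hr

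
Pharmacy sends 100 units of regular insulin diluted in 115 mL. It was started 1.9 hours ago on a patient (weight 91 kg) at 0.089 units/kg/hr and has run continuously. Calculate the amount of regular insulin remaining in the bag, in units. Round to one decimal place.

84.6 units

Dose = 0.089 units/kg/hr × 91 kg = 8.099 units/hr
Concentration = 100 units ÷ 115 mL = 0.8695652 units/mL
Rate = 8.099 units/hr ÷ 0.8695652 units/mL = 9.31385 mL/hr
Volume infused = 9.31385 mL/hr × 1.9 hr = 17.69631 mL
Volume remaining = 115 − 17.69631 = 97.30369 mL
Drug remaining = 97.30369 mL × 0.8695652 units/mL = 84.6119 units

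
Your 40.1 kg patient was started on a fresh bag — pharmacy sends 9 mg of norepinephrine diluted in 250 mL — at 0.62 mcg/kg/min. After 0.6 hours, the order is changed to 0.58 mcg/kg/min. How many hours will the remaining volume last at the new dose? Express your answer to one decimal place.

5.8 hours

Initial rate:
Dose = 0.62 mcg/kg/min × 40.1 kg = 24.862 mcg/min
24.862 mcg/min × 60 min/hr = 1491.72 mcg/hr
Concentration = 9 mg ÷ 250 mL = 0.036 mg/mL = 36 mcg/mL
Rate = 1491.72 mcg/hr ÷ 36 mcg/mL = 41.43667 mL/hr
Volume infused so far = 41.43667 mL/hr × 0.6 hr = 24.862 mL
Volume remaining = 250 − 24.862 = 225.138 mL
New rate:
Dose = 0.58 mcg/kg/min × 40.1 kg = 23.258 mcg/min
23.258 mcg/min × 60 min/hr = 1395.48 mcg/hr
Rate = 1395.48 mcg/hr ÷ 36 mcg/mL = 38.76333 mL/hr
Time remaining = 225.138 mL ÷ 38.76333 mL/hr = 5.808014 hr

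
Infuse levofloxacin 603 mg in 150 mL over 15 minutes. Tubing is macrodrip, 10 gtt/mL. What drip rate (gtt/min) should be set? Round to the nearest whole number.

100 gtt/min

150 mL ÷ (15 min) = 10 mL/min
10 mL/min × 10 gtt/mL = 100 gtt/min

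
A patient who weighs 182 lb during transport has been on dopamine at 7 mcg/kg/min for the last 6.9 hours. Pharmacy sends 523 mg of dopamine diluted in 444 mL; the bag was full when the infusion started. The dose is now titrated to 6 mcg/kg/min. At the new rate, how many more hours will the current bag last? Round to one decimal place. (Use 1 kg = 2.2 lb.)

9.5 hours

Initial rate:
Weight = 182 lb ÷ 2.2 lb/kg = 82.72727 kg
Dose = 7 mcg/kg/min × 82.72727 kg = 579.0909 mcg/min
579.0909 mcg/min × 60 min/hr = 34745.45 mcg/hr
Concentration = 523 mg ÷ 444 mL = 1.177928 mg/mL = 1177.928 mcg/mL
Rate = 34745.45 mcg/hr ÷ 1177.928 mcg/mL = 29.4971 mL/hr
Volume infused so far = 29.4971 mL/hr × 6.9 hr = 203.53 mL
Volume remaining = 444 − 203.53 = 240.47 mL
New rate:
Dose = 6 mcg/kg/min × 82.72727 kg = 496.3636 mcg/min
496.3636 mcg/min × 60 min/hr = 29781.82 mcg/hr
Rate = 29781.82 mcg/hr ÷ 1177.928 mcg/mL = 25.28323 mL/hr
Time remaining = 240.47 mL ÷ 25.28323 mL/hr = 9.51105 hr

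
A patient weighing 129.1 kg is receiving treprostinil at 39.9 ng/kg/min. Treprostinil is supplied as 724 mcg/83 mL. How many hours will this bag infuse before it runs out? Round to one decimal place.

Dose = 39.9 ng/kg/min × 129.1 kg = 5151.09 ng/min
5151.09 ng/min × 60 min/hr = 309065.4 ng/hr
Concentration = 724 mcg ÷ 83 mL = 8.722892 mcg/mL = 8722.892 ng/mL
Rate = 309065.4 ng/hr ÷ 8722.892 ng/mL = 35.43153 mL/hr
Duration = 83 mL ÷ 35.43153 mL/hr = 2.342546 hr

2.3 hours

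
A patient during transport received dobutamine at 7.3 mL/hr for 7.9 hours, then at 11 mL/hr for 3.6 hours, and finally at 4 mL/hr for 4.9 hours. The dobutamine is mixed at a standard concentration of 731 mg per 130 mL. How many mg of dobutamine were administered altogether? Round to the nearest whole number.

657 mg

Concentration = 731 mg ÷ 130 mL = 5.623077 mg/mL
Stage 1: 7.3 mL/hr × 7.9 hr = 57.67 mL → 57.67 mL × 5.623077 mg/mL = 324.2828 mg
Stage 2: 11 mL/hr × 3.6 hr = 39.6 mL → 39.6 mL × 5.623077 mg/mL = 222.6738 mg
Stage 3: 4 mL/hr × 4.9 hr = 19.6 mL → 19.6 mL × 5.623077 mg/mL = 110.2123 mg
Total = 324.2828 + 222.6738 + 110.2123 = 657.169 mg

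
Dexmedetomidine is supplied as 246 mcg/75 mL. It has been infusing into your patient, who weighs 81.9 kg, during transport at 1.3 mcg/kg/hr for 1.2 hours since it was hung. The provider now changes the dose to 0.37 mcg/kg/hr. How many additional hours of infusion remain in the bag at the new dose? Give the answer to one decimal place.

Initial rate:
Dose = 1.3 mcg/kg/hr × 81.9 kg = 106.47 mcg/hr
Concentration = 246 mcg ÷ 75 mL = 3.28 mcg/mL
Rate = 106.47 mcg/hr ÷ 3.28 mcg/mL = 32.46037 mL/hr
Volume infused so far = 32.46037 mL/hr × 1.2 hr = 38.95244 mL
Volume remaining = 75 − 38.95244 = 36.04756 mL
New rate:
Dose = 0.37 mcg/kg/hr × 81.9 kg = 30.303 mcg/hr
Rate = 30.303 mcg/hr ÷ 3.28 mcg/mL = 9.23872 mL/hr
Time remaining = 36.04756 mL ÷ 9.23872 mL/hr = 3.901792 hr

3.9 hours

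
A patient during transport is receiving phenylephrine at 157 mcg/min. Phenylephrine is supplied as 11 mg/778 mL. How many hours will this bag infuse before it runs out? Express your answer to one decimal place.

1.2 hours

157 mcg/min × 60 min/hr = 9420 mcg/hr
Concentration = 11 mg ÷ 778 mL = 0.01413882 mg/mL = 14.13882 mcg/mL
Rate = 9420 mcg/hr ÷ 14.13882 mcg/mL = 666.2509 mL/hr
Duration = 778 mL ÷ 666.2509 mL/hr = 1.167728 hr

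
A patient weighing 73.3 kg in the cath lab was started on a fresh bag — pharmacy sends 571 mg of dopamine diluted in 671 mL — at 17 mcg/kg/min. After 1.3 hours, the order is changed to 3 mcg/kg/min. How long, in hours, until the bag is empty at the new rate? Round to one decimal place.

35.9 hours

Initial rate:
Dose = 17 mcg/kg/min × 73.3 kg = 1246.1 mcg/min
1246.1 mcg/min × 60 min/hr = 74766 mcg/hr
Concentration = 571 mg ÷ 671 mL = 0.8509687 mg/mL = 850.9687 mcg/mL
Rate = 74766 mcg/hr ÷ 850.9687 mcg/mL = 87.85987 mL/hr
Volume infused so far = 87.85987 mL/hr × 1.3 hr = 114.2178 mL
Volume remaining = 671 − 114.2178 = 556.7822 mL
New rate:
Dose = 3 mcg/kg/min × 73.3 kg = 219.9 mcg/min
219.9 mcg/min × 60 min/hr = 13194 mcg/hr
Rate = 13194 mcg/hr ÷ 850.9687 mcg/mL = 15.50468 mL/hr
Time remaining = 556.7822 mL ÷ 15.50468 mL/hr = 35.91058 hr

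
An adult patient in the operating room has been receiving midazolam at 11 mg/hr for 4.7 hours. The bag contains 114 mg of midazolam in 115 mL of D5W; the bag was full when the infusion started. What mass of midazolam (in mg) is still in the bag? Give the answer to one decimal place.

Concentration = 114 mg ÷ 115 mL = 0.9913043 mg/mL
Rate = 11 mg/hr ÷ 0.9913043 mg/mL = 11.09649 mL/hr
Volume infused = 11.09649 mL/hr × 4.7 hr = 52.15351 mL
Volume remaining = 115 − 52.15351 = 62.84649 mL
Drug remaining = 62.84649 mL × 0.9913043 mg/mL = 62.3 mg

62.3 mg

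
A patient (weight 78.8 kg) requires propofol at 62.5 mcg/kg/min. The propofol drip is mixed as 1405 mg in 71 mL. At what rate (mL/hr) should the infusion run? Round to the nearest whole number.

15 mL/hr

Dose = 62.5 mcg/kg/min × 78.8 kg = 4925 mcg/min
4925 mcg/min × 60 min/hr = 295500 mcg/hr
Concentration = 1405 mg ÷ 71 mL = 19.78873 mg/mL = 19788.73 mcg/mL
Rate = 295500 mcg/hr ÷ 19788.73 mcg/mL = 14.93274 mL/hr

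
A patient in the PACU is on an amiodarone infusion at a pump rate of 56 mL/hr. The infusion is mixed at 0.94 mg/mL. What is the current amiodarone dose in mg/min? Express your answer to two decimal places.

Drug rate = 56 mL/hr × 0.94 mg/mL = 52.64 mg/hr
52.64 mg/hr ÷ 60 min/hr = 0.8773333 mg/min

0.88 mg/min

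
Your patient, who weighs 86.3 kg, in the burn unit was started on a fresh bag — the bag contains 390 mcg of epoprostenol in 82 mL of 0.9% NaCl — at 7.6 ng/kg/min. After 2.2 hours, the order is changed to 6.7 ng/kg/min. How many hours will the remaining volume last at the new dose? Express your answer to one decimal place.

Initial rate:
Dose = 7.6 ng/kg/min × 86.3 kg = 655.88 ng/min
655.88 ng/min × 60 min/hr = 39352.8 ng/hr
Concentration = 390 mcg ÷ 82 mL = 4.756098 mcg/mL = 4756.098 ng/mL
Rate = 39352.8 ng/hr ÷ 4756.098 ng/mL = 8.274178 mL/hr
Volume infused so far = 8.274178 mL/hr × 2.2 hr = 18.20319 mL
Volume remaining = 82 − 18.20319 = 63.79681 mL
New rate:
Dose = 6.7 ng/kg/min × 86.3 kg = 578.21 ng/min
578.21 ng/min × 60 min/hr = 34692.6 ng/hr
Rate = 34692.6 ng/hr ÷ 4756.098 ng/mL = 7.294342 mL/hr
Time remaining = 63.79681 mL ÷ 7.294342 mL/hr = 8.746068 hr

8.7 hours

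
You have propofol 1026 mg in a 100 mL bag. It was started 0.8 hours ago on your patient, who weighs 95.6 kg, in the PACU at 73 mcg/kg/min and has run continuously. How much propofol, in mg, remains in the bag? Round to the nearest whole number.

691 mg

Dose = 73 mcg/kg/min × 95.6 kg = 6978.8 mcg/min
6978.8 mcg/min × 60 min/hr = 418728 mcg/hr
Concentration = 1026 mg ÷ 100 mL = 10.26 mg/mL = 10260 mcg/mL
Rate = 418728 mcg/hr ÷ 10260 mcg/mL = 40.8117 mL/hr
Volume infused = 40.8117 mL/hr × 0.8 hr = 32.64936 mL
Volume remaining = 100 − 32.64936 = 67.35064 mL
Drug remaining = 67.35064 mL × 10260 mcg/mL = 691017.6 mcg = 691.0176 mg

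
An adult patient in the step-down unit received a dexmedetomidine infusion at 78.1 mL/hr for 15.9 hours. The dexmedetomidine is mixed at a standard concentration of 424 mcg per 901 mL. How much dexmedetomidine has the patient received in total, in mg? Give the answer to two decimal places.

0.58 mg

Concentration = 424 mcg ÷ 901 mL = 0.4705882 mcg/mL
Drug rate = 78.1 mL/hr × 0.4705882 mcg/mL = 36.75294 mcg/hr
Total = 36.75294 mcg/hr × 15.9 hr = 584.3718 mcg = 0.5843718 mg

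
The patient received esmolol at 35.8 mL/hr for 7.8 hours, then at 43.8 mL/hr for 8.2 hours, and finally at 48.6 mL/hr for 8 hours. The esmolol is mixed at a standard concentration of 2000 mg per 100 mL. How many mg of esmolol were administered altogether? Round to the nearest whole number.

Concentration = 2000 mg ÷ 100 mL = 20 mg/mL
Stage 1: 35.8 mL/hr × 7.8 hr = 279.24 mL → 279.24 mL × 20 mg/mL = 5584.8 mg
Stage 2: 43.8 mL/hr × 8.2 hr = 359.16 mL → 359.16 mL × 20 mg/mL = 7183.2 mg
Stage 3: 48.6 mL/hr × 8 hr = 388.8 mL → 388.8 mL × 20 mg/mL = 7776 mg
Total = 5584.8 + 7183.2 + 7776 = 20544 mg

20544 mg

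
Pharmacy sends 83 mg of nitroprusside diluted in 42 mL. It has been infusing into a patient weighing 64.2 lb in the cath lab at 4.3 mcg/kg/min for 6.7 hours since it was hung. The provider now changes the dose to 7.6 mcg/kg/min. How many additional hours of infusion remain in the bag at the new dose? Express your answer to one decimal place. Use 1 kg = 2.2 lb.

Initial rate:
Weight = 64.2 lb ÷ 2.2 lb/kg = 29.18182 kg
Dose = 4.3 mcg/kg/min × 29.18182 kg = 125.4818 mcg/min
125.4818 mcg/min × 60 min/hr = 7528.909 mcg/hr
Concentration = 83 mg ÷ 42 mL = 1.97619 mg/mL = 1976.19 mcg/mL
Rate = 7528.909 mcg/hr ÷ 1976.19 mcg/mL = 3.809809 mL/hr
Volume infused so far = 3.809809 mL/hr × 6.7 hr = 25.52572 mL
Volume remaining = 42 − 25.52572 = 16.47428 mL
New rate:
Dose = 7.6 mcg/kg/min × 29.18182 kg = 221.7818 mcg/min
221.7818 mcg/min × 60 min/hr = 13306.91 mcg/hr
Rate = 13306.91 mcg/hr ÷ 1976.19 mcg/mL = 6.733617 mL/hr
Time remaining = 16.47428 mL ÷ 6.733617 mL/hr = 2.446572 hr

2.4 hours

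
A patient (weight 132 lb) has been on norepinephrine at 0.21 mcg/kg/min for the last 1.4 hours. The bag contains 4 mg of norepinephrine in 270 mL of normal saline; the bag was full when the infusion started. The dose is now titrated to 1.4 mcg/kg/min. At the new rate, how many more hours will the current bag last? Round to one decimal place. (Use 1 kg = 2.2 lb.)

Initial rate:
Weight = 132 lb ÷ 2.2 lb/kg = 60 kg
Dose = 0.21 mcg/kg/min × 60 kg = 12.6 mcg/min
12.6 mcg/min × 60 min/hr = 756 mcg/hr
Concentration = 4 mg ÷ 270 mL = 0.01481481 mg/mL = 14.81481 mcg/mL
Rate = 756 mcg/hr ÷ 14.81481 mcg/mL = 51.03 mL/hr
Volume infused so far = 51.03 mL/hr × 1.4 hr = 71.442 mL
Volume remaining = 270 − 71.442 = 198.558 mL
New rate:
Dose = 1.4 mcg/kg/min × 60 kg = 84 mcg/min
84 mcg/min × 60 min/hr = 5040 mcg/hr
Rate = 5040 mcg/hr ÷ 14.81481 mcg/mL = 340.2 mL/hr
Time remaining = 198.558 mL ÷ 340.2 mL/hr = 0.5836508 hr

0.6 hours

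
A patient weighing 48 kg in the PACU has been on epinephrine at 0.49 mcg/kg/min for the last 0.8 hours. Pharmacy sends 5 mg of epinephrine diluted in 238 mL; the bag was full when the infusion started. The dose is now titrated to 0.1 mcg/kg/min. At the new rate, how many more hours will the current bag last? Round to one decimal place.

13.4 hours

Initial rate:
Dose = 0.49 mcg/kg/min × 48 kg = 23.52 mcg/min
23.52 mcg/min × 60 min/hr = 1411.2 mcg/hr
Concentration = 5 mg ÷ 238 mL = 0.0210084 mg/mL = 21.0084 mcg/mL
Rate = 1411.2 mcg/hr ÷ 21.0084 mcg/mL = 67.17312 mL/hr
Volume infused so far = 67.17312 mL/hr × 0.8 hr = 53.7385 mL
Volume remaining = 238 − 53.7385 = 184.2615 mL
New rate:
Dose = 0.1 mcg/kg/min × 48 kg = 4.8 mcg/min
4.8 mcg/min × 60 min/hr = 288 mcg/hr
Rate = 288 mcg/hr ÷ 21.0084 mcg/mL = 13.7088 mL/hr
Time remaining = 184.2615 mL ÷ 13.7088 mL/hr = 13.44111 hr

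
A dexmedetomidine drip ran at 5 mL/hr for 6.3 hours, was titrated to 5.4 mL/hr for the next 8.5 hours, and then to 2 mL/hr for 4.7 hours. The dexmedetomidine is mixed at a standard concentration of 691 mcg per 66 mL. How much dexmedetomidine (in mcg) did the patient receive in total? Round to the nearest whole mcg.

909 mcg

Concentration = 691 mcg ÷ 66 mL = 10.4697 mcg/mL
Stage 1: 5 mL/hr × 6.3 hr = 31.5 mL → 31.5 mL × 10.4697 mcg/mL = 329.7955 mcg
Stage 2: 5.4 mL/hr × 8.5 hr = 45.9 mL → 45.9 mL × 10.4697 mcg/mL = 480.5591 mcg
Stage 3: 2 mL/hr × 4.7 hr = 9.4 mL → 9.4 mL × 10.4697 mcg/mL = 98.41515 mcg
Total = 329.7955 + 480.5591 + 98.41515 = 908.7697 mcg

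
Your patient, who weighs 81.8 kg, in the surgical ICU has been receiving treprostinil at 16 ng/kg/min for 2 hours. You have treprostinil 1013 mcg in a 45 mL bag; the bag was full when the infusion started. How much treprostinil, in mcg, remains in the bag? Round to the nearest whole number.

Dose = 16 ng/kg/min × 81.8 kg = 1308.8 ng/min
1308.8 ng/min × 60 min/hr = 78528 ng/hr
Concentration = 1013 mcg ÷ 45 mL = 22.51111 mcg/mL = 22511.11 ng/mL
Rate = 78528 ng/hr ÷ 22511.11 ng/mL = 3.488411 mL/hr
Volume infused = 3.488411 mL/hr × 2 hr = 6.976821 mL
Volume remaining = 45 − 6.976821 = 38.02318 mL
Drug remaining = 38.02318 mL × 22511.11 ng/mL = 855944 ng = 855.944 mcg

856 mcg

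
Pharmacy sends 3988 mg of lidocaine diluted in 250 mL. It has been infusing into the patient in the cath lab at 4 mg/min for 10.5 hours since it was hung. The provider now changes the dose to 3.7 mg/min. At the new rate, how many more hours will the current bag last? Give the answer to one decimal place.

6.6 hours

Initial rate:
4 mg/min × 60 min/hr = 240 mg/hr
Concentration = 3988 mg ÷ 250 mL = 15.952 mg/mL
Rate = 240 mg/hr ÷ 15.952 mg/mL = 15.04514 mL/hr
Volume infused so far = 15.04514 mL/hr × 10.5 hr = 157.9739 mL
Volume remaining = 250 − 157.9739 = 92.02608 mL
New rate:
3.7 mg/min × 60 min/hr = 222 mg/hr
Rate = 222 mg/hr ÷ 15.952 mg/mL = 13.91675 mL/hr
Time remaining = 92.02608 mL ÷ 13.91675 mL/hr = 6.612613 hr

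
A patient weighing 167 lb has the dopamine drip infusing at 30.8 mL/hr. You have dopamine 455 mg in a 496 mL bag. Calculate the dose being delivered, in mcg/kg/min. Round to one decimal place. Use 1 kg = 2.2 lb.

6.2 mcg/kg/min

Weight = 167 lb ÷ 2.2 lb/kg = 75.90909 kg
Concentration = 455 mg ÷ 496 mL = 0.9173387 mg/mL = 917.3387 mcg/mL
Drug rate = 30.8 mL/hr × 917.3387 mcg/mL = 28254.03 mcg/hr
28254.03 mcg/hr ÷ 60 min/hr = 470.9005 mcg/min
470.9005 mcg/min ÷ 75.90909 kg = 6.20348 mcg/kg/min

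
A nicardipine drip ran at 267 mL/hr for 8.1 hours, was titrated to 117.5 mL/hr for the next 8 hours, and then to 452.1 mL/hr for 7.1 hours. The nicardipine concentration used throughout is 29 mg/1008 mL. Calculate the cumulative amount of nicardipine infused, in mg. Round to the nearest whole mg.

182 mg

Concentration = 29 mg ÷ 1008 mL = 0.02876984 mg/mL
Stage 1: 267 mL/hr × 8.1 hr = 2162.7 mL → 2162.7 mL × 0.02876984 mg/mL = 62.22054 mg
Stage 2: 117.5 mL/hr × 8 hr = 940 mL → 940 mL × 0.02876984 mg/mL = 27.04365 mg
Stage 3: 452.1 mL/hr × 7.1 hr = 3209.91 mL → 3209.91 mL × 0.02876984 mg/mL = 92.3486 mg
Total = 62.22054 + 27.04365 + 92.3486 = 181.6128 mg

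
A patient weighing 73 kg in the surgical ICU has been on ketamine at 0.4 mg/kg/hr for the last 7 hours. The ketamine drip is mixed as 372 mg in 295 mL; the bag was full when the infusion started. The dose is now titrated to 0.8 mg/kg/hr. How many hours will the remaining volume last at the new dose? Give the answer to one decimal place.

2.9 hours

Initial rate:
Dose = 0.4 mg/kg/hr × 73 kg = 29.2 mg/hr
Concentration = 372 mg ÷ 295 mL = 1.261017 mg/mL
Rate = 29.2 mg/hr ÷ 1.261017 mg/mL = 23.15591 mL/hr
Volume infused so far = 23.15591 mL/hr × 7 hr = 162.0914 mL
Volume remaining = 295 − 162.0914 = 132.9086 mL
New rate:
Dose = 0.8 mg/kg/hr × 73 kg = 58.4 mg/hr
Rate = 58.4 mg/hr ÷ 1.261017 mg/mL = 46.31183 mL/hr
Time remaining = 132.9086 mL ÷ 46.31183 mL/hr = 2.869863 hr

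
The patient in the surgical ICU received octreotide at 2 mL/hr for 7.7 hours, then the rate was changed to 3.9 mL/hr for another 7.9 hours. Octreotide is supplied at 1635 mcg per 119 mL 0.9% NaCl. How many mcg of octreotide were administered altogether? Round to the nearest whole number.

635 mcg

Concentration = 1635 mcg ÷ 119 mL = 13.7395 mcg/mL
Stage 1: 2 mL/hr × 7.7 hr = 15.4 mL → 15.4 mL × 13.7395 mcg/mL = 211.5882 mcg
Stage 2: 3.9 mL/hr × 7.9 hr = 30.81 mL → 30.81 mL × 13.7395 mcg/mL = 423.3139 mcg
Total = 211.5882 + 423.3139 = 634.9021 mcg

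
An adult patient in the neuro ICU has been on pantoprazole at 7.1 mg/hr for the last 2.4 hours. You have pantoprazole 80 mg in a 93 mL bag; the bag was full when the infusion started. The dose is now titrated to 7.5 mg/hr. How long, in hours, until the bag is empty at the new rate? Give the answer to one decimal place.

Initial rate:
Concentration = 80 mg ÷ 93 mL = 0.8602151 mg/mL
Rate = 7.1 mg/hr ÷ 0.8602151 mg/mL = 8.25375 mL/hr
Volume infused so far = 8.25375 mL/hr × 2.4 hr = 19.809 mL
Volume remaining = 93 − 19.809 = 73.191 mL
New rate:
Rate = 7.5 mg/hr ÷ 0.8602151 mg/mL = 8.71875 mL/hr
Time remaining = 73.191 mL ÷ 8.71875 mL/hr = 8.394667 hr

8.4 hours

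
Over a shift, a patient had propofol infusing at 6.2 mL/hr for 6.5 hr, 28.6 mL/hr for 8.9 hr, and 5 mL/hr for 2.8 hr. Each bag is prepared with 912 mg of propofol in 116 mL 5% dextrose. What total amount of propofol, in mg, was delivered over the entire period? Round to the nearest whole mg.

2428 mg

Concentration = 912 mg ÷ 116 mL = 7.862069 mg/mL
Stage 1: 6.2 mL/hr × 6.5 hr = 40.3 mL → 40.3 mL × 7.862069 mg/mL = 316.8414 mg
Stage 2: 28.6 mL/hr × 8.9 hr = 254.54 mL → 254.54 mL × 7.862069 mg/mL = 2001.211 mg
Stage 3: 5 mL/hr × 2.8 hr = 14 mL → 14 mL × 7.862069 mg/mL = 110.069 mg
Total = 316.8414 + 2001.211 + 110.069 = 2428.121 mg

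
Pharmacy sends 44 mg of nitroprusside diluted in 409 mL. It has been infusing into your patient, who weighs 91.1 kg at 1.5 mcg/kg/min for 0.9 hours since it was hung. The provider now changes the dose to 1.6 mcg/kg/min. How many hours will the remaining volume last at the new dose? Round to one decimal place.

4.2 hours

Initial rate:
Dose = 1.5 mcg/kg/min × 91.1 kg = 136.65 mcg/min
136.65 mcg/min × 60 min/hr = 8199 mcg/hr
Concentration = 44 mg ÷ 409 mL = 0.1075795 mg/mL = 107.5795 mcg/mL
Rate = 8199 mcg/hr ÷ 107.5795 mcg/mL = 76.21343 mL/hr
Volume infused so far = 76.21343 mL/hr × 0.9 hr = 68.59209 mL
Volume remaining = 409 − 68.59209 = 340.4079 mL
New rate:
Dose = 1.6 mcg/kg/min × 91.1 kg = 145.76 mcg/min
145.76 mcg/min × 60 min/hr = 8745.6 mcg/hr
Rate = 8745.6 mcg/hr ÷ 107.5795 mcg/mL = 81.29433 mL/hr
Time remaining = 340.4079 mL ÷ 81.29433 mL/hr = 4.187351 hr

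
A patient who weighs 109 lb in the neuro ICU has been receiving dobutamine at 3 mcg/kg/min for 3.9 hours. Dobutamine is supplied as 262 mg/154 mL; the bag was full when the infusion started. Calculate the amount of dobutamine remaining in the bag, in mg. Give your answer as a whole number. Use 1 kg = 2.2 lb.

Weight = 109 lb ÷ 2.2 lb/kg = 49.54545 kg
Dose = 3 mcg/kg/min × 49.54545 kg = 148.6364 mcg/min
148.6364 mcg/min × 60 min/hr = 8918.182 mcg/hr
Concentration = 262 mg ÷ 154 mL = 1.701299 mg/mL = 1701.299 mcg/mL
Rate = 8918.182 mcg/hr ÷ 1701.299 mcg/mL = 5.241985 mL/hr
Volume infused = 5.241985 mL/hr × 3.9 hr = 20.44374 mL
Volume remaining = 154 − 20.44374 = 133.5563 mL
Drug remaining = 133.5563 mL × 1701.299 mcg/mL = 227219.1 mcg = 227.2191 mg

227 mg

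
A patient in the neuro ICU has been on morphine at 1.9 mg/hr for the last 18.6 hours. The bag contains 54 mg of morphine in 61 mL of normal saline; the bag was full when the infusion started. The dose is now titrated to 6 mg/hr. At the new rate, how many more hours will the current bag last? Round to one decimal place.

3.1 hours

Initial rate:
Concentration = 54 mg ÷ 61 mL = 0.8852459 mg/mL
Rate = 1.9 mg/hr ÷ 0.8852459 mg/mL = 2.146296 mL/hr
Volume infused so far = 2.146296 mL/hr × 18.6 hr = 39.92111 mL
Volume remaining = 61 − 39.92111 = 21.07889 mL
New rate:
Rate = 6 mg/hr ÷ 0.8852459 mg/mL = 6.777778 mL/hr
Time remaining = 21.07889 mL ÷ 6.777778 mL/hr = 3.11 hr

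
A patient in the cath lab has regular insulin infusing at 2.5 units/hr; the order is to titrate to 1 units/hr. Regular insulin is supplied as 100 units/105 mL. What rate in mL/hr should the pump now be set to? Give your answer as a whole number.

Concentration = 100 units ÷ 105 mL = 0.952381 units/mL
Rate = 1 units/hr ÷ 0.952381 units/mL = 1.05 mL/hr

1 mL/hr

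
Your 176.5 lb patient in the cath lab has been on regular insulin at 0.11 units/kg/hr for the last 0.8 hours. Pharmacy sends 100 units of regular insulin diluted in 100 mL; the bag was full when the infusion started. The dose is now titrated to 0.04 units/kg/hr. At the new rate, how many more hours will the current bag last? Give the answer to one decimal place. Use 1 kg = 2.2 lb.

29.0 hours

Initial rate:
Weight = 176.5 lb ÷ 2.2 lb/kg = 80.22727 kg
Dose = 0.11 units/kg/hr × 80.22727 kg = 8.825 units/hr
Concentration = 100 units ÷ 100 mL = 1 units/mL
Rate = 8.825 units/hr ÷ 1 units/mL = 8.825 mL/hr
Volume infused so far = 8.825 mL/hr × 0.8 hr = 7.06 mL
Volume remaining = 100 − 7.06 = 92.94 mL
New rate:
Dose = 0.04 units/kg/hr × 80.22727 kg = 3.209091 units/hr
Rate = 3.209091 units/hr ÷ 1 units/mL = 3.209091 mL/hr
Time remaining = 92.94 mL ÷ 3.209091 mL/hr = 28.96147 hr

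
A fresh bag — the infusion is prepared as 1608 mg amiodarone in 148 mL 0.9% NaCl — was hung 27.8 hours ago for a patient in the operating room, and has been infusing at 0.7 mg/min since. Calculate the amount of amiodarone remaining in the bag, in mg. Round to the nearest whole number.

440 mg

0.7 mg/min × 60 min/hr = 42 mg/hr
Concentration = 1608 mg ÷ 148 mL = 10.86486 mg/mL
Rate = 42 mg/hr ÷ 10.86486 mg/mL = 3.865672 mL/hr
Volume infused = 3.865672 mL/hr × 27.8 hr = 107.4657 mL
Volume remaining = 148 − 107.4657 = 40.53433 mL
Drug remaining = 40.53433 mL × 10.86486 mg/mL = 440.4 mg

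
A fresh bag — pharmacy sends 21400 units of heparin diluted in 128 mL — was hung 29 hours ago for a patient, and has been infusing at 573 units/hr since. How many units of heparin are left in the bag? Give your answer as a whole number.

4783 units

Concentration = 21400 units ÷ 128 mL = 167.1875 units/mL
Rate = 573 units/hr ÷ 167.1875 units/mL = 3.42729 mL/hr
Volume infused = 3.42729 mL/hr × 29 hr = 99.3914 mL
Volume remaining = 128 − 99.3914 = 28.6086 mL
Drug remaining = 28.6086 mL × 167.1875 units/mL = 4783 units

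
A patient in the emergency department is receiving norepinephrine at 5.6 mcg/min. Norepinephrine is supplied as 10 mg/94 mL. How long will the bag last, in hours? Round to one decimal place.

5.6 mcg/min × 60 min/hr = 336 mcg/hr
Concentration = 10 mg ÷ 94 mL = 0.106383 mg/mL = 106.383 mcg/mL
Rate = 336 mcg/hr ÷ 106.383 mcg/mL = 3.1584 mL/hr
Duration = 94 mL ÷ 3.1584 mL/hr = 29.7619 hr

29.8 hours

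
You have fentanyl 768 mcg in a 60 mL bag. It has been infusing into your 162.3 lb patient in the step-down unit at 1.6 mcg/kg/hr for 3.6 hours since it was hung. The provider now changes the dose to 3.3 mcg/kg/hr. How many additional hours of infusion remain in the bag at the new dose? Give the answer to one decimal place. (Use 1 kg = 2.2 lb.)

1.4 hours

Initial rate:
Weight = 162.3 lb ÷ 2.2 lb/kg = 73.77273 kg
Dose = 1.6 mcg/kg/hr × 73.77273 kg = 118.0364 mcg/hr
Concentration = 768 mcg ÷ 60 mL = 12.8 mcg/mL
Rate = 118.0364 mcg/hr ÷ 12.8 mcg/mL = 9.221591 mL/hr
Volume infused so far = 9.221591 mL/hr × 3.6 hr = 33.19773 mL
Volume remaining = 60 − 33.19773 = 26.80227 mL
New rate:
Dose = 3.3 mcg/kg/hr × 73.77273 kg = 243.45 mcg/hr
Rate = 243.45 mcg/hr ÷ 12.8 mcg/mL = 19.01953 mL/hr
Time remaining = 26.80227 mL ÷ 19.01953 mL/hr = 1.409197 hr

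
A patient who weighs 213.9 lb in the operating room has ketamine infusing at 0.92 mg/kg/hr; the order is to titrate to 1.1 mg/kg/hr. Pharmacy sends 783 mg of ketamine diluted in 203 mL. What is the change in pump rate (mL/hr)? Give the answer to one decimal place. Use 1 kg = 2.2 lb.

4.5 mL/hr

At the current dose:
Weight = 213.9 lb ÷ 2.2 lb/kg = 97.22727 kg
Dose = 0.92 mg/kg/hr × 97.22727 kg = 89.44909 mg/hr
Concentration = 783 mg ÷ 203 mL = 3.857143 mg/mL
Rate = 89.44909 mg/hr ÷ 3.857143 mg/mL = 23.19051 mL/hr
At the new dose:
Dose = 1.1 mg/kg/hr × 97.22727 kg = 106.95 mg/hr
Rate = 106.95 mg/hr ÷ 3.857143 mg/mL = 27.72778 mL/hr
Change = 27.72778 − 23.19051 = 4.537273 mL/hr → 4.537273 mL/hr increase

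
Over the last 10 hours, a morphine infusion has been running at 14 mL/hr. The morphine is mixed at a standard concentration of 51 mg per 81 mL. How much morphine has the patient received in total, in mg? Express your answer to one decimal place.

88.1 mg

Concentration = 51 mg ÷ 81 mL = 0.6296296 mg/mL
Drug rate = 14 mL/hr × 0.6296296 mg/mL = 8.814815 mg/hr
Total = 8.814815 mg/hr × 10 hr = 88.14815 mg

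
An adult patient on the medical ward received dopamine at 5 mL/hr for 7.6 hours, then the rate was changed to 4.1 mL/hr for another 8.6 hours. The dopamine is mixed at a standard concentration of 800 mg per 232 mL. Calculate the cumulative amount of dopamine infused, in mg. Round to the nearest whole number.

253 mg

Concentration = 800 mg ÷ 232 mL = 3.448276 mg/mL
Stage 1: 5 mL/hr × 7.6 hr = 38 mL → 38 mL × 3.448276 mg/mL = 131.0345 mg
Stage 2: 4.1 mL/hr × 8.6 hr = 35.26 mL → 35.26 mL × 3.448276 mg/mL = 121.5862 mg
Total = 131.0345 + 121.5862 = 252.6207 mg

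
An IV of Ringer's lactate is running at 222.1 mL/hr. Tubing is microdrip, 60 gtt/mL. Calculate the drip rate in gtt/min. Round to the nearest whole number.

222 gtt/min

222.1 mL/hr ÷ 60 min/hr = 3.701667 mL/min
3.701667 mL/min × 60 gtt/mL = 222.1 gtt/min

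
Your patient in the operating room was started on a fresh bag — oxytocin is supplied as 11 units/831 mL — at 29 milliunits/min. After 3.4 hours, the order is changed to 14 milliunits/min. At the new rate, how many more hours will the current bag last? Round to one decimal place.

6.1 hours

Initial rate:
29 milliunits/min × 60 min/hr = 1740 milliunits/hr
Concentration = 11 units ÷ 831 mL = 0.01323706 units/mL = 13.23706 milliunits/mL
Rate = 1740 milliunits/hr ÷ 13.23706 milliunits/mL = 131.4491 mL/hr
Volume infused so far = 131.4491 mL/hr × 3.4 hr = 446.9269 mL
Volume remaining = 831 − 446.9269 = 384.0731 mL
New rate:
14 milliunits/min × 60 min/hr = 840 milliunits/hr
Rate = 840 milliunits/hr ÷ 13.23706 milliunits/mL = 63.45818 mL/hr
Time remaining = 384.0731 mL ÷ 63.45818 mL/hr = 6.052381 hr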